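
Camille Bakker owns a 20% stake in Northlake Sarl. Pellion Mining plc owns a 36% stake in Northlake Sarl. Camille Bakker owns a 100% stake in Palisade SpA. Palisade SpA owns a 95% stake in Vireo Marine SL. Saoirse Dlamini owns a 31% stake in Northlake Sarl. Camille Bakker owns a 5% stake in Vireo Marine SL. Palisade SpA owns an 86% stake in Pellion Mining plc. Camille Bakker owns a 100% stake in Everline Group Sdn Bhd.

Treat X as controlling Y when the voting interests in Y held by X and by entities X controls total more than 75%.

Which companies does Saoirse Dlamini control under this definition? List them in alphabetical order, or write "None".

Saoirse's largest direct stake is 31% in Northlake, which does not meet the threshold.

None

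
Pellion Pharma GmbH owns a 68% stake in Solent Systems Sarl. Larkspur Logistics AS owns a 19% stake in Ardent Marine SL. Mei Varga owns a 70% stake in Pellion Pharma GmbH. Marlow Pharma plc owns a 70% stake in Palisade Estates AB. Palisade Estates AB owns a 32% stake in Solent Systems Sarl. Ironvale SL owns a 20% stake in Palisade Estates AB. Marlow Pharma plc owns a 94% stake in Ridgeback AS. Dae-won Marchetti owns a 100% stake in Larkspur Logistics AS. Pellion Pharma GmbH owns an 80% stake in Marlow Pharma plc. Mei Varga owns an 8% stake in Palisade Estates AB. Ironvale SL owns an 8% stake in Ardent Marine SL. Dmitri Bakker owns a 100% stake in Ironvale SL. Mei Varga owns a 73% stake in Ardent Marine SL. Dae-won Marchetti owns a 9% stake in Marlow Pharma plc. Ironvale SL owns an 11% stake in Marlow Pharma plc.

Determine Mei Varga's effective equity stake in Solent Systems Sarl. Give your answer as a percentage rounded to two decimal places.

Mei reaches Solent along 3 paths.
Via Pellion: 70% × 68% = 47.6%.
Via Palisade: 8% × 32% = 2.56%.
Via Pellion → Marlow → Palisade: 70% × 80% × 70% × 32% = 12.544%.
Total: 47.6% + 2.56% + 12.544% = 62.704%.
Rounded: 62.70%.

62.70%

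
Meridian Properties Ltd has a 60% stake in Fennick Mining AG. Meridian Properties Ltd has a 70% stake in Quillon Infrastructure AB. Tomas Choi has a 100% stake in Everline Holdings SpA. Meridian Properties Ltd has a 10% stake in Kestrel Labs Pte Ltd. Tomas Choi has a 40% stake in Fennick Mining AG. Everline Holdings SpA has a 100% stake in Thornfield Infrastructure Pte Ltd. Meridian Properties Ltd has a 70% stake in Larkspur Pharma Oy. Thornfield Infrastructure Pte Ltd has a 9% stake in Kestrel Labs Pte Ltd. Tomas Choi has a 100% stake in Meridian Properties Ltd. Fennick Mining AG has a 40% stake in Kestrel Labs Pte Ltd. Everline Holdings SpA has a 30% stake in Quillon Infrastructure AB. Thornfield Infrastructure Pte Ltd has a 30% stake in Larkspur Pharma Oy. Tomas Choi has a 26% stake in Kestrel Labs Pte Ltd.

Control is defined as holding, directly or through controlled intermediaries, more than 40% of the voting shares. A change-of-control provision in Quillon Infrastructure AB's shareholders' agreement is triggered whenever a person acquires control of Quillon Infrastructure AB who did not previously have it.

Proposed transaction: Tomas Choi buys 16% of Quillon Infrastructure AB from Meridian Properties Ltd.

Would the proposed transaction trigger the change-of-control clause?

The purchase adds only to Tomas's holdings (Meridian's stake shrinks), so Tomas is the only person who could newly come to control Quillon.
Tomas holds 100% of Everline, so Tomas controls Everline.
Tomas holds 100% of Meridian, so Tomas controls Meridian.
Everline and Meridian together hold 30% + 70% = 100% of Quillon, so Tomas controls Quillon.
So Tomas already controls Quillon before the transaction.
After the purchase, Tomas holds 16% of Quillon directly, and Meridian's stake falls to 54%.
Tomas controlled Quillon already, so this is not a new person acquiring control; every other person's position is unchanged or reduced.
No new person acquires control, so the clause is not triggered.

No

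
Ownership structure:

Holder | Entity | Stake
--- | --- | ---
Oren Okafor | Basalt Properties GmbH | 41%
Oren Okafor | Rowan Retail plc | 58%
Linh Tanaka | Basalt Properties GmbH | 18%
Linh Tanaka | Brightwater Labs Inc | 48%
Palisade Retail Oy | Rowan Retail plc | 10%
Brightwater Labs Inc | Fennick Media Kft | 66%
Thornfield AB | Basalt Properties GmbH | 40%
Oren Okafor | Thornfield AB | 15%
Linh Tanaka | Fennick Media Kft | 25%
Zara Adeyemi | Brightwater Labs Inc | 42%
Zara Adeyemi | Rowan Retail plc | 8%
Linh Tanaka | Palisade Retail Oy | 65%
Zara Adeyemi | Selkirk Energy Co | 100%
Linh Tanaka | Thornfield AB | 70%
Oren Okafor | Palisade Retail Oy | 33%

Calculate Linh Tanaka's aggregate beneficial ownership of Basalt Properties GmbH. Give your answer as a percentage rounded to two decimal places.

46.00%

Linh reaches Basalt along 2 paths.
Via Thornfield: 70% × 40% = 28%.
Direct stake: 18% = 18%.
Total: 28% + 18% = 46%.
Rounded: 46.00%.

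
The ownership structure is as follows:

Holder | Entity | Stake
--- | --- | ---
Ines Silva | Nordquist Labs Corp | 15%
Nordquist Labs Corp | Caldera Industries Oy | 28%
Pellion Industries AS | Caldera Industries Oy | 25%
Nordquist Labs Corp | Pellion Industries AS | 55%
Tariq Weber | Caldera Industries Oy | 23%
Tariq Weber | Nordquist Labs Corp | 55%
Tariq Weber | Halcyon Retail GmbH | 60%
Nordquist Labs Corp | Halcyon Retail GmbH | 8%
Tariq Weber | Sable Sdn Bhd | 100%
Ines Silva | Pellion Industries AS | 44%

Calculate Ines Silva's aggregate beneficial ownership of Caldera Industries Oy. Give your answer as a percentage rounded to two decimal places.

17.26%

Ines reaches Caldera along 3 paths.
Via Nordquist: 15% × 28% = 4.2%.
Via Nordquist → Pellion: 15% × 55% × 25% = 2.0625%.
Via Pellion: 44% × 25% = 11%.
Total: 4.2% + 2.0625% + 11% = 17.2625%.
Rounded: 17.26%.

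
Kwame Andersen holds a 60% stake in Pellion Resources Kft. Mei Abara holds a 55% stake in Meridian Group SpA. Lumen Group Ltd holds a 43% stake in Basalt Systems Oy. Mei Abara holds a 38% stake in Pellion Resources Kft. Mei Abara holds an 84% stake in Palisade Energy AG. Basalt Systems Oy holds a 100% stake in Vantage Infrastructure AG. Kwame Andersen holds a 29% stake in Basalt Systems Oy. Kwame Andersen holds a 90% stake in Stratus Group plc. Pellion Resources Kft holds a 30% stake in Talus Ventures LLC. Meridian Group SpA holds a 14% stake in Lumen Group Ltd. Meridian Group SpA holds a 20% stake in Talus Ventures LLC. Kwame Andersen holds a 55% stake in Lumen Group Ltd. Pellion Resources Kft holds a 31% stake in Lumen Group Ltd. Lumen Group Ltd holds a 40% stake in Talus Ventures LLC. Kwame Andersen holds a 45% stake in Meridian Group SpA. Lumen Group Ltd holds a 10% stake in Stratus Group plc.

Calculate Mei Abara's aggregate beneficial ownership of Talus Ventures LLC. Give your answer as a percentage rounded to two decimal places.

Mei reaches Talus along 4 paths.
Via Pellion → Lumen: 38% × 31% × 40% = 4.712%.
Via Meridian → Lumen: 55% × 14% × 40% = 3.08%.
Via Meridian: 55% × 20% = 11%.
Via Pellion: 38% × 30% = 11.4%.
Total: 4.712% + 3.08% + 11% + 11.4% = 30.192%.
Rounded: 30.19%.

30.19%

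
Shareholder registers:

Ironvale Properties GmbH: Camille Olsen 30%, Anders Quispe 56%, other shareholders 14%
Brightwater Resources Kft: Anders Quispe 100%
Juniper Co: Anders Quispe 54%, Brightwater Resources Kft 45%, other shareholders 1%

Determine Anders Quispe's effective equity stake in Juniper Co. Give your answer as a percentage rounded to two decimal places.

Anders reaches Juniper along 2 paths.
Direct stake: 54% = 54%.
Via Brightwater: 100% × 45% = 45%.
Total: 54% + 45% = 99%.
Rounded: 99.00%.

99.00%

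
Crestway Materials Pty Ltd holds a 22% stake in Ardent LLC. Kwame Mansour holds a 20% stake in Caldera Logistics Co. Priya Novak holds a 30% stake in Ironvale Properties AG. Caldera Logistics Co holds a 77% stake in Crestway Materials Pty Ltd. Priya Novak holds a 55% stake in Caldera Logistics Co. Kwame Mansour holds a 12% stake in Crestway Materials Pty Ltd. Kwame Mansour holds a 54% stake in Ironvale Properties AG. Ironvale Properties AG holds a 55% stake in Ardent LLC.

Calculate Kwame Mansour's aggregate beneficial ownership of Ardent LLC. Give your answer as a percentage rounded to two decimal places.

35.73%

Kwame reaches Ardent along 3 paths.
Via Caldera → Crestway: 20% × 77% × 22% = 3.388%.
Via Crestway: 12% × 22% = 2.64%.
Via Ironvale: 54% × 55% = 29.7%.
Total: 3.388% + 2.64% + 29.7% = 35.728%.
Rounded: 35.73%.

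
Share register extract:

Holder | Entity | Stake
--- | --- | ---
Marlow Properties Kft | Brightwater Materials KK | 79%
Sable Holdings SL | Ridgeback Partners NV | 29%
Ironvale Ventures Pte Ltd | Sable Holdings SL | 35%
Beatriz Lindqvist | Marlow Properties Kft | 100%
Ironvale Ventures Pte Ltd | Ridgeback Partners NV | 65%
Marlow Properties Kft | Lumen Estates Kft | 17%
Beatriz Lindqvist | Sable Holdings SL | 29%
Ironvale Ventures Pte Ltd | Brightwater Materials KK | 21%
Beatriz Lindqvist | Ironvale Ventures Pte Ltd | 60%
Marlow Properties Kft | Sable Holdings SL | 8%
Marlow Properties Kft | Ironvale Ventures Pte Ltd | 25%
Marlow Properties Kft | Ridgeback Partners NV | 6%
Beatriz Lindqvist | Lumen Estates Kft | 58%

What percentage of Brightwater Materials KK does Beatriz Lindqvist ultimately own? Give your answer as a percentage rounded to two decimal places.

Beatriz reaches Brightwater along 3 paths.
Via Ironvale: 60% × 21% = 12.6%.
Via Marlow → Ironvale: 100% × 25% × 21% = 5.25%.
Via Marlow: 100% × 79% = 79%.
Total: 12.6% + 5.25% + 79% = 96.85%.

96.85%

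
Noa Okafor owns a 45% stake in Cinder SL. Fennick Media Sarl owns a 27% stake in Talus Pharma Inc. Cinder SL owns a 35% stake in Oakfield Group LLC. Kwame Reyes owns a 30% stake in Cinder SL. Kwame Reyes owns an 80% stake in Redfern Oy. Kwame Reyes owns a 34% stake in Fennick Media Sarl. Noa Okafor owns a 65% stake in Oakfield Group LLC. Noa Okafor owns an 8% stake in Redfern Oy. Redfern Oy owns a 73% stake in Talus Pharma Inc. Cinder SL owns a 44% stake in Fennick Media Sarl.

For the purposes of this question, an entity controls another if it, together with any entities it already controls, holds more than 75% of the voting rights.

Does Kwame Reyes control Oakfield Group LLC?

No

Kwame holds 80% of Redfern, so Kwame controls Redfern.
Neither Kwame nor any entity Kwame controls holds any voting interest in Oakfield.
So Kwame does not control Oakfield.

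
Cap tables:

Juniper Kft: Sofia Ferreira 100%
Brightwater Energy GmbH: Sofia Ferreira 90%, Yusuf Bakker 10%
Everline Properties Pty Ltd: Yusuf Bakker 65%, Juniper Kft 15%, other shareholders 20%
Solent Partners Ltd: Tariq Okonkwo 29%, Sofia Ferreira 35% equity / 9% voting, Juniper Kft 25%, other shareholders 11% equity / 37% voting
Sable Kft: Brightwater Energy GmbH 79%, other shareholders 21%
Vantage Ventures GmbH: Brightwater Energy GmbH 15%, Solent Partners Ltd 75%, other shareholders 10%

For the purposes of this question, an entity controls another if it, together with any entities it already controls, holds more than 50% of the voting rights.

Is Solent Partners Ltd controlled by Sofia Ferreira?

Sofia holds 100% of Juniper, so Sofia controls Juniper.
Sofia holds 90% of Brightwater, so Sofia controls Brightwater.
Brightwater holds 79% of Sable, so Sofia controls Sable.
In Solent, Sofia's side holds only 9% + 25% = 34%, not > 50%.
So Sofia does not control Solent.

No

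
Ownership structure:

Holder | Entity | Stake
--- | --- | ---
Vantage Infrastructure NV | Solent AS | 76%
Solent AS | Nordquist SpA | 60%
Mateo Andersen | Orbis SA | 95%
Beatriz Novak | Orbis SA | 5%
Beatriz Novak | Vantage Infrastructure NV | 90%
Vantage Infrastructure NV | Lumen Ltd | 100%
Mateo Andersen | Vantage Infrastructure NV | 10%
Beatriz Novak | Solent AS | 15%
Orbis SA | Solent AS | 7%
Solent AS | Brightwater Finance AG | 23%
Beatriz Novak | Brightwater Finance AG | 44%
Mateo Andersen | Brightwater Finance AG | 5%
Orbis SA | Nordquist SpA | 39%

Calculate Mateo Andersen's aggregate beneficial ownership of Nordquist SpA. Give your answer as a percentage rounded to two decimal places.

45.60%

Mateo reaches Nordquist along 3 paths.
Via Vantage → Solent: 10% × 76% × 60% = 4.56%.
Via Orbis → Solent: 95% × 7% × 60% = 3.99%.
Via Orbis: 95% × 39% = 37.05%.
Total: 4.56% + 3.99% + 37.05% = 45.6%.
Rounded: 45.60%.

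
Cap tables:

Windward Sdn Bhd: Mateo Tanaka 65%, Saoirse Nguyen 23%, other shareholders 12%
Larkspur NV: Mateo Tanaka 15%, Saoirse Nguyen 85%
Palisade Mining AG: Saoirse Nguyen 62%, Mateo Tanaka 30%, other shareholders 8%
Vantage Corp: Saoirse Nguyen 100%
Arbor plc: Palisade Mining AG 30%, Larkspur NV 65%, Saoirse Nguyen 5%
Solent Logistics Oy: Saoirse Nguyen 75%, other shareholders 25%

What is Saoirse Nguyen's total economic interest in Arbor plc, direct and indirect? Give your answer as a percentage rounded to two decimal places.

Saoirse reaches Arbor along 3 paths.
Via Palisade: 62% × 30% = 18.6%.
Via Larkspur: 85% × 65% = 55.25%.
Direct stake: 5% = 5%.
Total: 18.6% + 55.25% + 5% = 78.85%.

78.85%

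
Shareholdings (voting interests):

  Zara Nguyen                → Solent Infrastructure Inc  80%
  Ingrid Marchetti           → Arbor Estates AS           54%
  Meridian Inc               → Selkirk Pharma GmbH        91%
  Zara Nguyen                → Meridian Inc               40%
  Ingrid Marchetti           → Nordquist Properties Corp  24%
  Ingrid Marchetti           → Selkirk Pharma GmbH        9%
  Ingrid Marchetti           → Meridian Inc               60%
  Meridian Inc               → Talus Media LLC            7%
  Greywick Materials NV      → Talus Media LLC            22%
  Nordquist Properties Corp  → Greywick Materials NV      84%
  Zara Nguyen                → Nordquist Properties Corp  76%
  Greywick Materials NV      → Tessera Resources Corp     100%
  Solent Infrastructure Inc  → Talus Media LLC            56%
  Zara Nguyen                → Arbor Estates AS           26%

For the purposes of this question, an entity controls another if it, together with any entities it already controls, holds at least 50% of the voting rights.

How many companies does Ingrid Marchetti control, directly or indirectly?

Ingrid holds 54% of Arbor, so Ingrid controls Arbor.
Ingrid holds 60% of Meridian, so Ingrid controls Meridian.
Meridian and Ingrid together hold 91% + 9% = 100% of Selkirk, so Ingrid controls Selkirk.
No other company's threshold is met.
Ingrid controls 3 companies.

3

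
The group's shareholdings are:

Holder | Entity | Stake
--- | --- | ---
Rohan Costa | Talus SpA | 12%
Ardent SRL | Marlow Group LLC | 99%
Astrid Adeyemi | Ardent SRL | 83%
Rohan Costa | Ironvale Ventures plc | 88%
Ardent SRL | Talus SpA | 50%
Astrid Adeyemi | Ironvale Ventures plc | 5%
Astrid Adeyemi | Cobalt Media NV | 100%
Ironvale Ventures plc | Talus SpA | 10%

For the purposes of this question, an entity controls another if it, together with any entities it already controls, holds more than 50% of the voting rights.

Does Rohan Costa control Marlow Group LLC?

No

Rohan holds 88% of Ironvale, so Rohan controls Ironvale.
Neither Rohan nor any entity Rohan controls holds any voting interest in Marlow.
So Rohan does not control Marlow.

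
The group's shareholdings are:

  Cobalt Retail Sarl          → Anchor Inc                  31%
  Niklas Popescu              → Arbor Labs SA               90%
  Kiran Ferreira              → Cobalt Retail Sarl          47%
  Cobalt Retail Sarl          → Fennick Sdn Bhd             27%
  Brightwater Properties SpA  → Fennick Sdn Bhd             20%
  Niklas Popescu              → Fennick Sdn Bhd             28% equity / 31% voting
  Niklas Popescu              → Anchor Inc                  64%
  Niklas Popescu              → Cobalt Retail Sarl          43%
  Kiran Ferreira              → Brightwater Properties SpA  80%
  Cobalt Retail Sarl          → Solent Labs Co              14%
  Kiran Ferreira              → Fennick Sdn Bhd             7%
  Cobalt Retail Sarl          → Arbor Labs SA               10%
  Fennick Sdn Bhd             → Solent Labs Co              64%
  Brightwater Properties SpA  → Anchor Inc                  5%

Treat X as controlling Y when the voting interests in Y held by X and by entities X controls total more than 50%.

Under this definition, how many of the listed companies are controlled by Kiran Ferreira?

Kiran holds 80% of Brightwater, so Kiran controls Brightwater.
No other company's threshold is met.
Kiran controls 1 company.

1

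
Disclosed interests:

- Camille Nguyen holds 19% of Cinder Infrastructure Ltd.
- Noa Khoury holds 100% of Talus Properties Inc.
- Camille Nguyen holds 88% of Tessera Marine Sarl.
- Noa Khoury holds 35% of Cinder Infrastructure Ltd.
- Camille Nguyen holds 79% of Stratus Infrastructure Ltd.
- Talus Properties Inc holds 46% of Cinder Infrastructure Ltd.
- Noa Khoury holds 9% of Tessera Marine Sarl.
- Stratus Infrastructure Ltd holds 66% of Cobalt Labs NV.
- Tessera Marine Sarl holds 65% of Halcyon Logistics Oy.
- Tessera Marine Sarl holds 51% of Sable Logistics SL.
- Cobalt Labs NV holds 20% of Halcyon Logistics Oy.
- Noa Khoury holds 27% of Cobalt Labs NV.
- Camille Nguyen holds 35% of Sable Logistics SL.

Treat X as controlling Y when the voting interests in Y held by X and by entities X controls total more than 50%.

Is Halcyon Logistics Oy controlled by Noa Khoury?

No

Noa holds 100% of Talus, so Noa controls Talus.
Noa and Talus together hold 35% + 46% = 81% of Cinder, so Noa controls Cinder.
Neither Noa nor any entity Noa controls holds any voting interest in Halcyon.
So Noa does not control Halcyon.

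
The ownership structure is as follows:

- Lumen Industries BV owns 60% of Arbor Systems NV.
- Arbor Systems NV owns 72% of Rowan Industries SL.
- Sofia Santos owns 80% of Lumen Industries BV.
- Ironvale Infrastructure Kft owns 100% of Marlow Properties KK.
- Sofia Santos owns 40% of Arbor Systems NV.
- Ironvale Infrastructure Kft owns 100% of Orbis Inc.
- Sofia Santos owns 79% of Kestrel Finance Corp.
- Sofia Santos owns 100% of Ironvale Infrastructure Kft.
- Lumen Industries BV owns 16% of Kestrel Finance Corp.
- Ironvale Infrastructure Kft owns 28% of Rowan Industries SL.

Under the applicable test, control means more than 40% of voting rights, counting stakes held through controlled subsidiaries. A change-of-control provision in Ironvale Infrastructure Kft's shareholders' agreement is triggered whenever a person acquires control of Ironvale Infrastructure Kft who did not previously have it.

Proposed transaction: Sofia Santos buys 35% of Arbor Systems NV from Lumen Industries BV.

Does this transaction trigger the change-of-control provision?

No

The purchase adds only to Sofia's holdings (Lumen's stake shrinks), so Sofia is the only person who could newly come to control Ironvale.
Sofia holds 100% of Ironvale, so Sofia controls Ironvale.
So Sofia already controls Ironvale before the transaction.
After the purchase, Sofia's direct stake in Arbor rises to 40% + 35% = 75%, and Lumen's stake falls to 25%.
Sofia controlled Ironvale already, so this is not a new person acquiring control; every other person's position is unchanged or reduced.
No new person acquires control, so the clause is not triggered.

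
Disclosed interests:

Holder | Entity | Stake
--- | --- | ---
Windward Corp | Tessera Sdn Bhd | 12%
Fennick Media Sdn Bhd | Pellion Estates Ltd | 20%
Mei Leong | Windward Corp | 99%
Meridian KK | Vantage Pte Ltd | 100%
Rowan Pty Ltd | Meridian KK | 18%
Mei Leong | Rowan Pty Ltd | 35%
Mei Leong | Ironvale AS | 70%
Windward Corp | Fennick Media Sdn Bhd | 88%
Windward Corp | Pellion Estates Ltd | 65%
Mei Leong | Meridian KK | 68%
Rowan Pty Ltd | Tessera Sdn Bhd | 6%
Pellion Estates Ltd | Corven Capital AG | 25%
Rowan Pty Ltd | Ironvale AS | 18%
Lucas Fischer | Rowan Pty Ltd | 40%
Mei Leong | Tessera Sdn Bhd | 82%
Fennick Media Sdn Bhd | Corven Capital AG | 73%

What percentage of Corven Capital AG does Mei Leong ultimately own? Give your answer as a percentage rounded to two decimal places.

84.04%

Mei reaches Corven along 3 paths.
Via Windward → Fennick → Pellion: 99% × 88% × 20% × 25% = 4.356%.
Via Windward → Pellion: 99% × 65% × 25% = 16.0875%.
Via Windward → Fennick: 99% × 88% × 73% = 63.5976%.
Total: 4.356% + 16.0875% + 63.5976% = 84.0411%.
Rounded: 84.04%.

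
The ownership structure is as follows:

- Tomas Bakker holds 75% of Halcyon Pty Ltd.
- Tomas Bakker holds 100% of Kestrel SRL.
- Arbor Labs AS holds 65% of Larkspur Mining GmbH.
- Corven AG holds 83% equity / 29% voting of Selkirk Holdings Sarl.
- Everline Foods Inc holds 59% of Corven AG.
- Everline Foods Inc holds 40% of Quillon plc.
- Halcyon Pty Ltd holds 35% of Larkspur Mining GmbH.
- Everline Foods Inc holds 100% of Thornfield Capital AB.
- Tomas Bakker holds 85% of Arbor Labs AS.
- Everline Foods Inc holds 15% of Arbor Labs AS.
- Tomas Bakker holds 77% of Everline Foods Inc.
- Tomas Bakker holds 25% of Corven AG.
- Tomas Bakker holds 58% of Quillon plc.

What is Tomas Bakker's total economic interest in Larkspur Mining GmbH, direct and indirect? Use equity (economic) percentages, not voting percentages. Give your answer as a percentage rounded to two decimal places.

Tomas reaches Larkspur along 3 paths.
Via Halcyon: 75% × 35% = 26.25%.
Via Everline → Arbor: 77% × 15% × 65% = 7.5075%.
Via Arbor: 85% × 65% = 55.25%.
Total: 26.25% + 7.5075% + 55.25% = 89.0075%.
Rounded: 89.01%.

89.01%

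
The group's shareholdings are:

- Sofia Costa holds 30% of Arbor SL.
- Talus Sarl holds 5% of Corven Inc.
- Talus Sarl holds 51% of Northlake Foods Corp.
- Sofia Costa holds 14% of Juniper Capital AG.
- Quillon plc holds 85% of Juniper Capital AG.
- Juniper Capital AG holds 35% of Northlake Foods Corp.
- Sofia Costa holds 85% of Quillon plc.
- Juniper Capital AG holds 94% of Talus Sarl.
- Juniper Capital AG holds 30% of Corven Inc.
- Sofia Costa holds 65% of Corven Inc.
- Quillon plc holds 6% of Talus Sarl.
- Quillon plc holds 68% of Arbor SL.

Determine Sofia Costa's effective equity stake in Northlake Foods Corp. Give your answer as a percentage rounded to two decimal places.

Sofia reaches Northlake along 5 paths.
Via Quillon → Talus: 85% × 6% × 51% = 2.601%.
Via Quillon → Juniper → Talus: 85% × 85% × 94% × 51% = 34.63665%.
Via Juniper → Talus: 14% × 94% × 51% = 6.7116%.
Via Quillon → Juniper: 85% × 85% × 35% = 25.2875%.
Via Juniper: 14% × 35% = 4.9%.
Total: 2.601% + 34.63665% + 6.7116% + 25.2875% + 4.9% = 74.13675%.
Rounded: 74.14%.

74.14%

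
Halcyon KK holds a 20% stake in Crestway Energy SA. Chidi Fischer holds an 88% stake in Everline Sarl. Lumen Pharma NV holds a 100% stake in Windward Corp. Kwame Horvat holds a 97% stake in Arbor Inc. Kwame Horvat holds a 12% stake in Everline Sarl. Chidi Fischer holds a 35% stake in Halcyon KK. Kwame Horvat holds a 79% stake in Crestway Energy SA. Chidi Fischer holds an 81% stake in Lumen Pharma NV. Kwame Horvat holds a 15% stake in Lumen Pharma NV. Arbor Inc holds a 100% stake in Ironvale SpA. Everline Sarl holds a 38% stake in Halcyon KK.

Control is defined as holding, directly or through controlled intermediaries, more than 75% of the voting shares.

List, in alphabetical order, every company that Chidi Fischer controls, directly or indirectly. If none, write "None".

Chidi holds 88% of Everline, so Chidi controls Everline.
Chidi holds 81% of Lumen, so Chidi controls Lumen.
Lumen holds 100% of Windward, so Chidi controls Windward.
No other company's threshold is met.

Everline Sarl, Lumen Pharma NV, Windward Corp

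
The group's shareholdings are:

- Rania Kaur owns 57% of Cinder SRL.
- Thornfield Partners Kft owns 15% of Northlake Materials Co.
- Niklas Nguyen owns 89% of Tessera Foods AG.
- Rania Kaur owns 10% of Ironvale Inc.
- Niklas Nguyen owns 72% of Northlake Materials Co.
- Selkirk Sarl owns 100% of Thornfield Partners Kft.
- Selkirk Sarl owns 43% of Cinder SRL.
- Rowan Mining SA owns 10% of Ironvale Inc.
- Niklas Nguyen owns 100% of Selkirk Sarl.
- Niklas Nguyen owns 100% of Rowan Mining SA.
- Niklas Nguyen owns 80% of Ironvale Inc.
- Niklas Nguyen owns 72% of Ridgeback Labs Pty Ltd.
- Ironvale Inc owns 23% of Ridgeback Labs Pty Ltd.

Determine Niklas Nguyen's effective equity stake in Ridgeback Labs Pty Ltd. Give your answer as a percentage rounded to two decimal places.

Niklas reaches Ridgeback along 3 paths.
Direct stake: 72% = 72%.
Via Rowan → Ironvale: 100% × 10% × 23% = 2.3%.
Via Ironvale: 80% × 23% = 18.4%.
Total: 72% + 2.3% + 18.4% = 92.7%.
Rounded: 92.70%.

92.70%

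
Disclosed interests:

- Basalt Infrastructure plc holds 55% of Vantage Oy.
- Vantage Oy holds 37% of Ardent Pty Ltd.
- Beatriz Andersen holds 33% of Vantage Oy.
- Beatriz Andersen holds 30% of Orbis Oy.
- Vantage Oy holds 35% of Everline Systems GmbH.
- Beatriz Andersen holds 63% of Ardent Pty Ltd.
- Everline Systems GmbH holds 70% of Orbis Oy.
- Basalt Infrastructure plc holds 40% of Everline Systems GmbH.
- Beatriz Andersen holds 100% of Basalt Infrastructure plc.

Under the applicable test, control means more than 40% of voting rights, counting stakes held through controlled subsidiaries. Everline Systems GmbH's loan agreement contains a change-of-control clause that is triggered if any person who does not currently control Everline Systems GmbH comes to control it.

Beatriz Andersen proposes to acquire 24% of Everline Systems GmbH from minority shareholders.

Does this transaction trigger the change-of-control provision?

The purchase changes only Beatriz's holdings, so Beatriz is the only person who could newly come to control Everline.
Beatriz holds 100% of Basalt, so Beatriz controls Basalt.
Basalt and Beatriz together hold 55% + 33% = 88% of Vantage, so Beatriz controls Vantage.
Vantage and Basalt together hold 35% + 40% = 75% of Everline, so Beatriz controls Everline.
So Beatriz already controls Everline before the transaction.
After the purchase, Beatriz holds 24% of Everline directly.
Beatriz controlled Everline already, so this is not a new person acquiring control; every other person's position is unchanged or reduced.
No new person acquires control, so the clause is not triggered.

No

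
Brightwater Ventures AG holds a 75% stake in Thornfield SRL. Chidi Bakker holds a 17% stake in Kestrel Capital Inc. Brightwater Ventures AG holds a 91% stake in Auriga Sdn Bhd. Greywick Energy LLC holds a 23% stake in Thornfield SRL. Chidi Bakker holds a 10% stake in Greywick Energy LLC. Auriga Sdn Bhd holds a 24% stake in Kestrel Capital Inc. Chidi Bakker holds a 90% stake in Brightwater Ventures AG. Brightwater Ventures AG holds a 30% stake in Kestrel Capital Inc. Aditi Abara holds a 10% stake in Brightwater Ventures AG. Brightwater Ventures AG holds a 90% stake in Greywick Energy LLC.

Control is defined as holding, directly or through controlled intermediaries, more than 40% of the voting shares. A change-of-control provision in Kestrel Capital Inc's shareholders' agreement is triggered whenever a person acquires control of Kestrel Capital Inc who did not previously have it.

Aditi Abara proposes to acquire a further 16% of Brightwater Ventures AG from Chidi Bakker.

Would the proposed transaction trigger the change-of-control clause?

No

The purchase adds only to Aditi's holdings (Chidi's stake shrinks), so Aditi is the only person who could newly come to control Kestrel.
Aditi's largest direct stake is 10% in Brightwater, which does not meet the threshold, so Aditi controls no company.
Neither Aditi nor any entity Aditi controls holds any voting interest in Kestrel.
So before the transaction, Aditi does not control Kestrel.
After the purchase, Aditi's direct stake in Brightwater rises to 10% + 16% = 26%, and Chidi's stake falls to 74%.
Aditi's side now holds 26% of Brightwater, not > 40%, so Aditi still does not control Brightwater.
After the transaction, neither Aditi nor any entity Aditi controls holds a voting interest in Kestrel, so Aditi still does not control it.
No new person acquires control, so the clause is not triggered.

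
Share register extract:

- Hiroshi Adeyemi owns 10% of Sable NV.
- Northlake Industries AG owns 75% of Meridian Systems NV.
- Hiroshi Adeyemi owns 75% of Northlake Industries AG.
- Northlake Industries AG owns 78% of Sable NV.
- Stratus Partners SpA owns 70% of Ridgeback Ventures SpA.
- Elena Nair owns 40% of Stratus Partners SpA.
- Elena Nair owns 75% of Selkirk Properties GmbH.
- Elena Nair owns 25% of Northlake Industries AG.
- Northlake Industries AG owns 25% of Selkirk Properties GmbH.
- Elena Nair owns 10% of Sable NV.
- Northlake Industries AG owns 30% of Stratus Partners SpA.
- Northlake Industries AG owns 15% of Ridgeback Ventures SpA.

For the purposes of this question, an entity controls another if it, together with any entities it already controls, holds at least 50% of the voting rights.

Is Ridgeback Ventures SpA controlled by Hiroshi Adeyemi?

No

Hiroshi holds 75% of Northlake, so Hiroshi controls Northlake.
Hiroshi and Northlake together hold 10% + 78% = 88% of Sable, so Hiroshi controls Sable.
Northlake holds 75% of Meridian, so Hiroshi controls Meridian.
In Ridgeback, Hiroshi's side holds only 15%, not ≥ 50%.
So Hiroshi does not control Ridgeback.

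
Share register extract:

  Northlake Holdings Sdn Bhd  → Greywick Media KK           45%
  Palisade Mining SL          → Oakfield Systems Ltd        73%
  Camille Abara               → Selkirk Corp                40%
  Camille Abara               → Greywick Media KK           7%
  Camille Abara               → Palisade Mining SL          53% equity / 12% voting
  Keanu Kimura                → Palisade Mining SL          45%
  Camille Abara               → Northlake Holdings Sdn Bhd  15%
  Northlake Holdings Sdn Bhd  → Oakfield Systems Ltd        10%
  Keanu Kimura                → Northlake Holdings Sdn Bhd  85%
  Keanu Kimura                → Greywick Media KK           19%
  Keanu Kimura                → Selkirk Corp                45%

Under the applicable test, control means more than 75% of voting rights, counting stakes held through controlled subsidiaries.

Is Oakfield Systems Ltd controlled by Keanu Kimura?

No

Keanu holds 85% of Northlake, so Keanu controls Northlake.
In Oakfield, Keanu's side holds only 10%, not > 75%.
So Keanu does not control Oakfield.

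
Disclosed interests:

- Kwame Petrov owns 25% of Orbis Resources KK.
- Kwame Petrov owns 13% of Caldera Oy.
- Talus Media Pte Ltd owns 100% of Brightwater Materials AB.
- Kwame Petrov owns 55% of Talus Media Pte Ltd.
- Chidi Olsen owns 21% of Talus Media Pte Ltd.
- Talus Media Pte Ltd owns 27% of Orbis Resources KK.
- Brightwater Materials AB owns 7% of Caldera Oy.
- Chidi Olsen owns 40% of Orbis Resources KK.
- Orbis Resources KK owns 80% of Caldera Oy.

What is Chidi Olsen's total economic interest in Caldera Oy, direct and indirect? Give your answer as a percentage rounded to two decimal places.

Chidi reaches Caldera along 3 paths.
Via Talus → Brightwater: 21% × 100% × 7% = 1.47%.
Via Talus → Orbis: 21% × 27% × 80% = 4.536%.
Via Orbis: 40% × 80% = 32%.
Total: 1.47% + 4.536% + 32% = 38.006%.
Rounded: 38.01%.

38.01%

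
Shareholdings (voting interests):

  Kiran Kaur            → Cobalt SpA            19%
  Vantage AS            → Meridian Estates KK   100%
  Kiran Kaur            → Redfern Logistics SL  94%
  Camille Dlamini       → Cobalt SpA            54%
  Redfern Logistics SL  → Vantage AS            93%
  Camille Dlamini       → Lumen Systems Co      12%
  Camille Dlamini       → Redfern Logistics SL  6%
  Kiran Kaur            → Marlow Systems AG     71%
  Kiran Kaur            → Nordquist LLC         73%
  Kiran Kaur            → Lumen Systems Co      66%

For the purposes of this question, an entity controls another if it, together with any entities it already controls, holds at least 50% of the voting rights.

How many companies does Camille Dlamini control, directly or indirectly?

1

Camille holds 54% of Cobalt, so Camille controls Cobalt.
No other company's threshold is met.
Camille controls 1 company.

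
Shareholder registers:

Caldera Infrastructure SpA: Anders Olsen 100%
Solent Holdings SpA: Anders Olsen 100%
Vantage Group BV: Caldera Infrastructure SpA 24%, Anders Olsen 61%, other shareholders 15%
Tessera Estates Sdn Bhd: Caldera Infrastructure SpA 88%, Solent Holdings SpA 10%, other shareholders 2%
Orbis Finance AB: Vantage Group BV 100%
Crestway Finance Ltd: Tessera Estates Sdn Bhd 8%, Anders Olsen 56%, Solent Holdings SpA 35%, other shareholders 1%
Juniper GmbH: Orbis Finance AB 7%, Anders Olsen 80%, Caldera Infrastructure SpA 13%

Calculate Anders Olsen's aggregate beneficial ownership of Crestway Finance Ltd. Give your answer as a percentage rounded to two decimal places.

98.84%

Anders reaches Crestway along 4 paths.
Via Caldera → Tessera: 100% × 88% × 8% = 7.04%.
Via Solent → Tessera: 100% × 10% × 8% = 0.8%.
Direct stake: 56% = 56%.
Via Solent: 100% × 35% = 35%.
Total: 7.04% + 0.8% + 56% + 35% = 98.84%.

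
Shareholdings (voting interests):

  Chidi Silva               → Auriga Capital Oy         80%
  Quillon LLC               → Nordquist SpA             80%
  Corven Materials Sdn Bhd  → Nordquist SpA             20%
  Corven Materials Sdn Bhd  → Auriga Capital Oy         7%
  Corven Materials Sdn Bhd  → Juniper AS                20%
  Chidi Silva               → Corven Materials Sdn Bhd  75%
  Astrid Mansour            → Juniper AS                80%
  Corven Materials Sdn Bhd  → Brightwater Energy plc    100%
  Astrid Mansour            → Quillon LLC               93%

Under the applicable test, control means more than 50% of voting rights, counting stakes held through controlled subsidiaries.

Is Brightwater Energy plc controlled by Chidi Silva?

Yes

Chidi holds 75% of Corven, so Chidi controls Corven.
Corven holds 100% of Brightwater, so Chidi controls Brightwater.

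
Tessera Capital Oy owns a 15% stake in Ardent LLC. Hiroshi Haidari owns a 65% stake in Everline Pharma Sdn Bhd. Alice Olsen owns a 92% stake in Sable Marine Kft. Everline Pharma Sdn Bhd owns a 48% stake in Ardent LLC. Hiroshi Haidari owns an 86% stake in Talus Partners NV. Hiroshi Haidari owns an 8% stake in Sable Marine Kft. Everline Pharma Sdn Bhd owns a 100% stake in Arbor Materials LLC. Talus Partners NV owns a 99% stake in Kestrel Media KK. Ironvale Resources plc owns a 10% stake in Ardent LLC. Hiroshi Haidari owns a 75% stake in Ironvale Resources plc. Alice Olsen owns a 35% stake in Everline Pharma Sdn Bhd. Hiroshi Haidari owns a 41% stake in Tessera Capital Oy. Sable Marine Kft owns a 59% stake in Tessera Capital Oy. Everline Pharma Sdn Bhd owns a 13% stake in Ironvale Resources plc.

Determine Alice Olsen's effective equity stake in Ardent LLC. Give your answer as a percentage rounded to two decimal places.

Alice reaches Ardent along 3 paths.
Via Sable → Tessera: 92% × 59% × 15% = 8.142%.
Via Everline: 35% × 48% = 16.8%.
Via Everline → Ironvale: 35% × 13% × 10% = 0.455%.
Total: 8.142% + 16.8% + 0.455% = 25.397%.
Rounded: 25.40%.

25.40%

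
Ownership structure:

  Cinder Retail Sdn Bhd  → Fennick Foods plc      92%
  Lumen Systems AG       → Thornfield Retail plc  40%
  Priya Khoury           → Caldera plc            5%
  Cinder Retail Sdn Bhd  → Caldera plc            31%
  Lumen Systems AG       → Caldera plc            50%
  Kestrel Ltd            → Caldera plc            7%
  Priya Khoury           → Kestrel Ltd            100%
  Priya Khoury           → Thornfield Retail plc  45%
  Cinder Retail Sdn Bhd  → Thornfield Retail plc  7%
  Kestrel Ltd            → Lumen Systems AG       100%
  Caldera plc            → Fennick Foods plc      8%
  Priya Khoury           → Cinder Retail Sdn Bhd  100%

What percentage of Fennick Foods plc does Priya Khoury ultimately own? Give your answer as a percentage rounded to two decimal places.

Priya reaches Fennick along 5 paths.
Via Caldera: 5% × 8% = 0.4%.
Via Kestrel → Lumen → Caldera: 100% × 100% × 50% × 8% = 4%.
Via Cinder → Caldera: 100% × 31% × 8% = 2.48%.
Via Kestrel → Caldera: 100% × 7% × 8% = 0.56%.
Via Cinder: 100% × 92% = 92%.
Total: 0.4% + 4% + 2.48% + 0.56% + 92% = 99.44%.

99.44%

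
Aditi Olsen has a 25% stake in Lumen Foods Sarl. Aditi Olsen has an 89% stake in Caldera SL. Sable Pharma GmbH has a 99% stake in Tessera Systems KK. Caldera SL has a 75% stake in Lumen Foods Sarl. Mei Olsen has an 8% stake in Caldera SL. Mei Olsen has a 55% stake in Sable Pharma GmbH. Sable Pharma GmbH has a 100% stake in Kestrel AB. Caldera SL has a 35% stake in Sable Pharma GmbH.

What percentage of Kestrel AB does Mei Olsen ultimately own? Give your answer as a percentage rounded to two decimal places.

57.80%

Mei reaches Kestrel along 2 paths.
Via Sable: 55% × 100% = 55%.
Via Caldera → Sable: 8% × 35% × 100% = 2.8%.
Total: 55% + 2.8% = 57.8%.
Rounded: 57.80%.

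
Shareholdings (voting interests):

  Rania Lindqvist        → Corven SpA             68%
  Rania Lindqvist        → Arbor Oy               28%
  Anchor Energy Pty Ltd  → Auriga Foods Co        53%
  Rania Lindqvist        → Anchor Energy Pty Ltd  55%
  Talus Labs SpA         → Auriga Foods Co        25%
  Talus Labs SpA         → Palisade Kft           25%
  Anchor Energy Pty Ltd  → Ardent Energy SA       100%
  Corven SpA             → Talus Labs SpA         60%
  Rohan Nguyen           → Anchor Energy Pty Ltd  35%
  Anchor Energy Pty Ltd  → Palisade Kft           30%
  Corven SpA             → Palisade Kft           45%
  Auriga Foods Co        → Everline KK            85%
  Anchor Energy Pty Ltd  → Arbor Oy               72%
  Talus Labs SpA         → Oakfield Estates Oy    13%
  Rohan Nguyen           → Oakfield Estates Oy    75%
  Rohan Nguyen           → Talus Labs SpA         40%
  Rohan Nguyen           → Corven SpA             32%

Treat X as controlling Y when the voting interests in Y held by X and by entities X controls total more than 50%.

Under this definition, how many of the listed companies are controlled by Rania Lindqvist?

Rania holds 55% of Anchor, so Rania controls Anchor.
Rania holds 68% of Corven, so Rania controls Corven.
Corven holds 60% of Talus, so Rania controls Talus.
Anchor holds 100% of Ardent, so Rania controls Ardent.
Talus and Anchor and Corven together hold 25% + 30% + 45% = 100% of Palisade, so Rania controls Palisade.
Anchor and Talus together hold 53% + 25% = 78% of Auriga, so Rania controls Auriga.
Anchor and Rania together hold 72% + 28% = 100% of Arbor, so Rania controls Arbor.
Auriga holds 85% of Everline, so Rania controls Everline.
No other company's threshold is met.
Rania controls 8 companies.

8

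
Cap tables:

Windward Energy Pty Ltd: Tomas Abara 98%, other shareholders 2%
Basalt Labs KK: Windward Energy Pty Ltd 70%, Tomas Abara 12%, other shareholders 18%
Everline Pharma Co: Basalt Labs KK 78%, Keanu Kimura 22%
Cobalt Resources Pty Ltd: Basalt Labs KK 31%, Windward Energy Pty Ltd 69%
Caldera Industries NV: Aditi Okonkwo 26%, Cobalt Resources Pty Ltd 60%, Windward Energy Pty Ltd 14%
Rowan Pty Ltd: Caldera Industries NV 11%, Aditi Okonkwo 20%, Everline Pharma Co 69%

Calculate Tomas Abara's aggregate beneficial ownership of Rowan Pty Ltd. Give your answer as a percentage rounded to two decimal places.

51.00%

Tomas reaches Rowan along 6 paths.
Via Windward → Basalt → Cobalt → Caldera: 98% × 70% × 31% × 60% × 11% = 1.403556%.
Via Basalt → Cobalt → Caldera: 12% × 31% × 60% × 11% = 0.24552%.
Via Windward → Cobalt → Caldera: 98% × 69% × 60% × 11% = 4.46292%.
Via Windward → Caldera: 98% × 14% × 11% = 1.5092%.
Via Windward → Basalt → Everline: 98% × 70% × 78% × 69% = 36.92052%.
Via Basalt → Everline: 12% × 78% × 69% = 6.4584%.
Total: 1.403556% + 0.24552% + 4.46292% + 1.5092% + 36.92052% + 6.4584% = 51.000116%.
Rounded: 51.00%.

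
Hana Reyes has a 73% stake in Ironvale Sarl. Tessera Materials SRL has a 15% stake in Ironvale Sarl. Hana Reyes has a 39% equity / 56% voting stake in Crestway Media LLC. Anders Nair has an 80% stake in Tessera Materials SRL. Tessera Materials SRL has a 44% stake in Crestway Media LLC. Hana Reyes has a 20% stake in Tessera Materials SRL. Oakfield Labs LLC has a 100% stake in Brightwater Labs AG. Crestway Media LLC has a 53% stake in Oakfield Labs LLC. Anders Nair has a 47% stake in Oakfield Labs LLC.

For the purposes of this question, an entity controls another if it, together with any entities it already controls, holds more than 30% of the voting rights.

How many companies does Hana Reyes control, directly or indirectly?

4

Hana holds 73% of Ironvale, so Hana controls Ironvale.
Hana holds 56% of Crestway, so Hana controls Crestway.
Crestway holds 53% of Oakfield, so Hana controls Oakfield.
Oakfield holds 100% of Brightwater, so Hana controls Brightwater.
No other company's threshold is met.
Hana controls 4 companies.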